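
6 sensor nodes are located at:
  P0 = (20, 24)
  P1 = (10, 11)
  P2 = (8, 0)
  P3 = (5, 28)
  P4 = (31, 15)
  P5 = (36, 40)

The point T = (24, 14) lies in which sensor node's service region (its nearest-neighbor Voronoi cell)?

P4

Since √ is increasing, it suffices to compare squared distances:
|TP0|² = 16 + 100 = 116
|TP1|² = 196 + 9 = 205
|TP2|² = 256 + 196 = 452
|TP3|² = 361 + 196 = 557
|TP4|² = 49 + 1 = 50
|TP5|² = 144 + 676 = 820
The smallest is to P4, so T lies in the Voronoi region of P4.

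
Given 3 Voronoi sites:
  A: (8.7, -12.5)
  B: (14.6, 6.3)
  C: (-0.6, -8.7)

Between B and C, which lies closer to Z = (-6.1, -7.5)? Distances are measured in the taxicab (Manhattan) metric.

C

d(Z,B) = |-6.1−14.6| + |-7.5−6.3| = 20.7 + 13.8 = 34.5
d(Z,C) = |-6.1−(-0.6)| + |-7.5−(-8.7)| = 5.5 + 1.2 = 6.7
34.5 > 6.7, so C is closer.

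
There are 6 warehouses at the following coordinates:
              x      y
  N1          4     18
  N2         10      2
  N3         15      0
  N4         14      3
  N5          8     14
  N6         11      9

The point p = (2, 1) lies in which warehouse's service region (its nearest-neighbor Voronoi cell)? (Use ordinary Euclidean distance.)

N2

Compare squared distances (the ordering matches that of the actual distances):
|pN1|² = 4 + 289 = 293
|pN2|² = 64 + 1 = 65
|pN3|² = 169 + 1 = 170
|pN4|² = 144 + 4 = 148
|pN5|² = 36 + 169 = 205
|pN6|² = 81 + 64 = 145
N2 is nearest.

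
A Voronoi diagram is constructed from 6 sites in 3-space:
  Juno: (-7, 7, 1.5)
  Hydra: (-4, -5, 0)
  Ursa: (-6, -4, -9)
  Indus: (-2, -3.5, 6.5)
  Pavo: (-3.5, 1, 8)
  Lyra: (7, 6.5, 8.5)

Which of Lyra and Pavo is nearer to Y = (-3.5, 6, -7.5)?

Pavo

Compare squared distances:
d²(Y, Lyra) = (-3.5−7)² + (6−6.5)² + (-7.5−8.5)² = 110.25 + 0.25 + 256 = 366.5
d²(Y, Pavo) = (-3.5−(-3.5))² + (6−1)² + (-7.5−8)² = 0 + 25 + 240.25 = 265.25
366.5 > 265.25, so Pavo is closer.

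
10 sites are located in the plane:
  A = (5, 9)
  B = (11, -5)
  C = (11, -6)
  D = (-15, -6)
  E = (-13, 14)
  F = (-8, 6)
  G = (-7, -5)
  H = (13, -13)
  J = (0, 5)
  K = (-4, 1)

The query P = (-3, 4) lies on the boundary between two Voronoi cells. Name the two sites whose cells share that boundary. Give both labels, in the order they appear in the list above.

Squared distances from P to each site:
|PA|² = (-3−5)² + (4−9)² = 64 + 25 = 89
|PB|² = (-3−11)² + (4−(-5))² = 196 + 81 = 277
|PC|² = (-3−11)² + (4−(-6))² = 196 + 100 = 296
|PD|² = (-3−(-15))² + (4−(-6))² = 144 + 100 = 244
|PE|² = (-3−(-13))² + (4−14)² = 100 + 100 = 200
|PF|² = (-3−(-8))² + (4−6)² = 25 + 4 = 29
|PG|² = (-3−(-7))² + (4−(-5))² = 16 + 81 = 97
|PH|² = (-3−13)² + (4−(-13))² = 256 + 289 = 545
|PJ|² = (-3−0)² + (4−5)² = 9 + 1 = 10
|PK|² = (-3−(-4))² + (4−1)² = 1 + 9 = 10
P is equidistant from J and K (both at squared distance 10), and every other site is strictly farther — so P lies on the J–K Voronoi edge.

J and K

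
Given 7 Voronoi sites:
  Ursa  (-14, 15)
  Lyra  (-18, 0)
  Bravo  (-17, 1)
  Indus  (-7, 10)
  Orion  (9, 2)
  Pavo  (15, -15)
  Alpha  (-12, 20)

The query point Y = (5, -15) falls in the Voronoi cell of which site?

Pavo

Squared Euclidean distances:
d²(Y, Ursa) = (5−(-14))² + (-15−15)² = 361 + 900 = 1261
d²(Y, Lyra) = (5−(-18))² + (-15−0)² = 529 + 225 = 754
d²(Y, Bravo) = (5−(-17))² + (-15−1)² = 484 + 256 = 740
d²(Y, Indus) = (5−(-7))² + (-15−10)² = 144 + 625 = 769
d²(Y, Orion) = (5−9)² + (-15−2)² = 16 + 289 = 305
d²(Y, Pavo) = (5−15)² + (-15−(-15))² = 100 + 0 = 100
d²(Y, Alpha) = (5−(-12))² + (-15−20)² = 289 + 1225 = 1514
Pavo is nearest.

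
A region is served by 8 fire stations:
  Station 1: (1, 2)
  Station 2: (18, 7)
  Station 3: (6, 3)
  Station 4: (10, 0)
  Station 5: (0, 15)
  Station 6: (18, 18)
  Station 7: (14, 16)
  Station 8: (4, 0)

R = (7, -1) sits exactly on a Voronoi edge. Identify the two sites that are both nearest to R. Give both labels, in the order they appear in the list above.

Station 4 and Station 8

Squared distances from R to each site:
d²(R, Station 1) = (7−1)² + (-1−2)² = 36 + 9 = 45
d²(R, Station 2) = (7−18)² + (-1−7)² = 121 + 64 = 185
d²(R, Station 3) = (7−6)² + (-1−3)² = 1 + 16 = 17
d²(R, Station 4) = (7−10)² + (-1−0)² = 9 + 1 = 10
d²(R, Station 5) = (7−0)² + (-1−15)² = 49 + 256 = 305
d²(R, Station 6) = (7−18)² + (-1−18)² = 121 + 361 = 482
d²(R, Station 7) = (7−14)² + (-1−16)² = 49 + 289 = 338
d²(R, Station 8) = (7−4)² + (-1−0)² = 9 + 1 = 10
R is equidistant from Station 4 and Station 8 (both at squared distance 10), and every other site is strictly farther — so R lies on the Station 4–Station 8 Voronoi edge.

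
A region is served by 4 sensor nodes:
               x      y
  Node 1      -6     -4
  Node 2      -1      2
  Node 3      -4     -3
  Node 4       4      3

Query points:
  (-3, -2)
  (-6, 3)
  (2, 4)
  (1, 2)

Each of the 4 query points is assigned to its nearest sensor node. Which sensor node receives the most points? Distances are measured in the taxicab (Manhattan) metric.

Node 2

(-3, -2) — d to each: Node 1:5, Node 2:6, Node 3:2, Node 4:12 → nearest is Node 3
(-6, 3) — d to each: Node 1:7, Node 2:6, Node 3:8, Node 4:10 → nearest is Node 2
(2, 4) — d to each: Node 1:16, Node 2:5, Node 3:13, Node 4:3 → nearest is Node 4
(1, 2) — d to each: Node 1:13, Node 2:2, Node 3:10, Node 4:4 → nearest is Node 2
Tally — Node 2:2, Node 3:1, Node 4:1. Node 2 captures the most (2).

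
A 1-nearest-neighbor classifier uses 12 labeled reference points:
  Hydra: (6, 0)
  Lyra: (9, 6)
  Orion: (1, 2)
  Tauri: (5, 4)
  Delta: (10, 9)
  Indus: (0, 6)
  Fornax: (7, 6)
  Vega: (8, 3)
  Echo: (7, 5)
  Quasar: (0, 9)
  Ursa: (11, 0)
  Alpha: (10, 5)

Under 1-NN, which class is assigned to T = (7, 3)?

Vega

Squared Euclidean distances:
d²(T, Hydra) = 1 + 9 = 10
d²(T, Lyra) = 4 + 9 = 13
d²(T, Orion) = 36 + 1 = 37
d²(T, Tauri) = 4 + 1 = 5
d²(T, Delta) = 9 + 36 = 45
d²(T, Indus) = 49 + 9 = 58
d²(T, Fornax) = 0 + 9 = 9
d²(T, Vega) = 1 + 0 = 1
d²(T, Echo) = 0 + 4 = 4
d²(T, Quasar) = 49 + 36 = 85
d²(T, Ursa) = 16 + 9 = 25
d²(T, Alpha) = 9 + 4 = 13
Vega is nearest.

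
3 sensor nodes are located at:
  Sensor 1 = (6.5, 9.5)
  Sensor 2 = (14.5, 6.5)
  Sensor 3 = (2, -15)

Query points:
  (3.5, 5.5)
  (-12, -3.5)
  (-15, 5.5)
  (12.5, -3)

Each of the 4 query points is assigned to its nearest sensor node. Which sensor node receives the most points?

(3.5, 5.5) — d² to each: Sensor 1:25, Sensor 2:122, Sensor 3:422.5 → nearest is Sensor 1
(-12, -3.5) — d² to each: Sensor 1:511.25, Sensor 2:802.25, Sensor 3:328.25 → nearest is Sensor 3
(-15, 5.5) — d² to each: Sensor 1:478.25, Sensor 2:871.25, Sensor 3:709.25 → nearest is Sensor 1
(12.5, -3) — d² to each: Sensor 1:192.25, Sensor 2:94.25, Sensor 3:254.25 → nearest is Sensor 2
Tally — Sensor 1:2, Sensor 2:1, Sensor 3:1. Sensor 1 captures the most (2).

Sensor 1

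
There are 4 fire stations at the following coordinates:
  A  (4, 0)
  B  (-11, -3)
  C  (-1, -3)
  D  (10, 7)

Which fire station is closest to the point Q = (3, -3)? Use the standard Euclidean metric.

A

Since √ is increasing, it suffices to compare squared distances:
|QA|² = (3−4)² + (-3−0)² = 1 + 9 = 10
|QB|² = (3−(-11))² + (-3−(-3))² = 196 + 0 = 196
|QC|² = (3−(-1))² + (-3−(-3))² = 16 + 0 = 16
|QD|² = (3−10)² + (-3−7)² = 49 + 100 = 149
Minimum is at A.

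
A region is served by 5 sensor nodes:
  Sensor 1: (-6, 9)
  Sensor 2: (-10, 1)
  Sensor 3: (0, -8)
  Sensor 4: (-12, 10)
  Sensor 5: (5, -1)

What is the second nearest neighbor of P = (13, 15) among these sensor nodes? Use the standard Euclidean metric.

Squared Euclidean distances:
d²(P, Sensor 1) = (13−(-6))² + (15−9)² = 361 + 36 = 397
d²(P, Sensor 2) = (13−(-10))² + (15−1)² = 529 + 196 = 725
d²(P, Sensor 3) = (13−0)² + (15−(-8))² = 169 + 529 = 698
d²(P, Sensor 4) = (13−(-12))² + (15−10)² = 625 + 25 = 650
d²(P, Sensor 5) = (13−5)² + (15−(-1))² = 64 + 256 = 320
Sorted ascending: Sensor 5, Sensor 1, Sensor 4, … — the second-nearest is Sensor 1.

Sensor 1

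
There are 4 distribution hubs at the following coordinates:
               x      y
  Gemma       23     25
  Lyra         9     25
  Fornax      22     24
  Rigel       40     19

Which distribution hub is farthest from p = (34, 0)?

Since √ is increasing, it suffices to compare squared distances:
d²(p, Gemma) = 121 + 625 = 746
d²(p, Lyra) = 625 + 625 = 1250
d²(p, Fornax) = 144 + 576 = 720
d²(p, Rigel) = 36 + 361 = 397
The largest is to Lyra.

Lyra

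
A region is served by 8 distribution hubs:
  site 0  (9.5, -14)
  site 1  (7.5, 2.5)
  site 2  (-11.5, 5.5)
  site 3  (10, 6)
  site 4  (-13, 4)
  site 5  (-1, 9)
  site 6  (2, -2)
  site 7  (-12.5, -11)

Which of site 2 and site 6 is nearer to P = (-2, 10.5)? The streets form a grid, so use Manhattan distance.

site 2

d(P, site 2) = |-2−(-11.5)| + |10.5−5.5| = 9.5 + 5 = 14.5
d(P, site 6) = |-2−2| + |10.5−(-2)| = 4 + 12.5 = 16.5
14.5 < 16.5, so site 2 is closer.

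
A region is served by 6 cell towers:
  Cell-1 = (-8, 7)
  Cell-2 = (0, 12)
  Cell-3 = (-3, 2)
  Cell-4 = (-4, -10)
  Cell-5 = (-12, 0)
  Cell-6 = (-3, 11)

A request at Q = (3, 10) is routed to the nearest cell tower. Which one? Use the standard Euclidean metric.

Cell-2

Since √ is increasing, it suffices to compare squared distances:
d²(Q, Cell-1) = 121 + 9 = 130
d²(Q, Cell-2) = 9 + 4 = 13
d²(Q, Cell-3) = 36 + 64 = 100
d²(Q, Cell-4) = 49 + 400 = 449
d²(Q, Cell-5) = 225 + 100 = 325
d²(Q, Cell-6) = 36 + 1 = 37
The smallest is to Cell-2, so Q lies in the Voronoi region of Cell-2.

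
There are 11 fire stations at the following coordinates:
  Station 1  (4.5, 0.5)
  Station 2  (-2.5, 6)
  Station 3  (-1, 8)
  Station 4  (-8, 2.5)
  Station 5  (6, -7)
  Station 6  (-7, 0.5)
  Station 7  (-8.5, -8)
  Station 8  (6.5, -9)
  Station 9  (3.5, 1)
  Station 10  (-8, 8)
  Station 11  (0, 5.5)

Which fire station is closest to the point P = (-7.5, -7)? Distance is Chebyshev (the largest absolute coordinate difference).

Station 7

d(P, Station 1) = max(12, 7.5) = 12
d(P, Station 2) = max(5, 13) = 13
d(P, Station 3) = max(6.5, 15) = 15
d(P, Station 4) = max(0.5, 9.5) = 9.5
d(P, Station 5) = max(13.5, 0) = 13.5
d(P, Station 6) = max(0.5, 7.5) = 7.5
d(P, Station 7) = max(1, 1) = 1
d(P, Station 8) = max(14, 2) = 14
d(P, Station 9) = max(11, 8) = 11
d(P, Station 10) = max(0.5, 15) = 15
d(P, Station 11) = max(7.5, 12.5) = 12.5
Station 7 is nearest.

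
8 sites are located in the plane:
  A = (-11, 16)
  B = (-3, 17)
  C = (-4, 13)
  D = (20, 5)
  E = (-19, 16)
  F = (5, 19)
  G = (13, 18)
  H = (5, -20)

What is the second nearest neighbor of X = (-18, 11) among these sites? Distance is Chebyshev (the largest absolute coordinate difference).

d(X,A) = max(7, 5) = 7
d(X,B) = max(15, 6) = 15
d(X,C) = max(14, 2) = 14
d(X,D) = max(38, 6) = 38
d(X,E) = max(1, 5) = 5
d(X,F) = max(23, 8) = 23
d(X,G) = max(31, 7) = 31
d(X,H) = max(23, 31) = 31
Sorted ascending: E, A, C, … — the second-nearest is A.

A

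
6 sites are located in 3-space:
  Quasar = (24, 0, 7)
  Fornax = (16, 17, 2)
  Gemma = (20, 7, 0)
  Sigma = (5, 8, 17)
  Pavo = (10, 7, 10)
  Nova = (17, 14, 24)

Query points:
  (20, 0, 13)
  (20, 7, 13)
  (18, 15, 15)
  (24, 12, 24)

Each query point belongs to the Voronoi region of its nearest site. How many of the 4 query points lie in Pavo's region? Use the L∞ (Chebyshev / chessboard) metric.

1

(20, 0, 13) — d to each: Quasar:6, Fornax:17, Gemma:13, Sigma:15, Pavo:10, Nova:14 → nearest is Quasar
(20, 7, 13) — d to each: Quasar:7, Fornax:11, Gemma:13, Sigma:15, Pavo:10, Nova:11 → nearest is Quasar
(18, 15, 15) — d to each: Quasar:15, Fornax:13, Gemma:15, Sigma:13, Pavo:8, Nova:9 → nearest is Pavo
(24, 12, 24) — d to each: Quasar:17, Fornax:22, Gemma:24, Sigma:19, Pavo:14, Nova:7 → nearest is Nova
1 of the 4 points has Pavo as nearest.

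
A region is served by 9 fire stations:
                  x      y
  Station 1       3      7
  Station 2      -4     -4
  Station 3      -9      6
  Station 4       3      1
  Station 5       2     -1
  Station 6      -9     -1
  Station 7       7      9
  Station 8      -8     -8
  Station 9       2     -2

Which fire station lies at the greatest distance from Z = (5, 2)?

Squared Euclidean distances:
d²(Z, Station 1) = 4 + 25 = 29
d²(Z, Station 2) = 81 + 36 = 117
d²(Z, Station 3) = 196 + 16 = 212
d²(Z, Station 4) = 4 + 1 = 5
d²(Z, Station 5) = 9 + 9 = 18
d²(Z, Station 6) = 196 + 9 = 205
d²(Z, Station 7) = 4 + 49 = 53
d²(Z, Station 8) = 169 + 100 = 269
d²(Z, Station 9) = 9 + 16 = 25
The largest is to Station 8.

Station 8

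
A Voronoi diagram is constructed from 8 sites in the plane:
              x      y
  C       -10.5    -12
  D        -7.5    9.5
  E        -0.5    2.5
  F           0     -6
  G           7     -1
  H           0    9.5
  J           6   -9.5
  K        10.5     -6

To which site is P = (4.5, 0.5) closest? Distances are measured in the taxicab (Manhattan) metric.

d(P,C) = |4.5−(-10.5)| + |0.5−(-12)| = 15 + 12.5 = 27.5
d(P,D) = |4.5−(-7.5)| + |0.5−9.5| = 12 + 9 = 21
d(P,E) = |4.5−(-0.5)| + |0.5−2.5| = 5 + 2 = 7
d(P,F) = |4.5−0| + |0.5−(-6)| = 4.5 + 6.5 = 11
d(P,G) = |4.5−7| + |0.5−(-1)| = 2.5 + 1.5 = 4
d(P,H) = |4.5−0| + |0.5−9.5| = 4.5 + 9 = 13.5
d(P,J) = |4.5−6| + |0.5−(-9.5)| = 1.5 + 10 = 11.5
d(P,K) = |4.5−10.5| + |0.5−(-6)| = 6 + 6.5 = 12.5
G is nearest.

G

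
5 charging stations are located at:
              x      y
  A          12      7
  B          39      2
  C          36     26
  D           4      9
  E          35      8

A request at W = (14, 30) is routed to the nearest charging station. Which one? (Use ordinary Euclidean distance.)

Compare squared distances (the ordering matches that of the actual distances):
|WA|² = (14−12)² + (30−7)² = 4 + 529 = 533
|WB|² = (14−39)² + (30−2)² = 625 + 784 = 1409
|WC|² = (14−36)² + (30−26)² = 484 + 16 = 500
|WD|² = (14−4)² + (30−9)² = 100 + 441 = 541
|WE|² = (14−35)² + (30−8)² = 441 + 484 = 925
C is nearest.

C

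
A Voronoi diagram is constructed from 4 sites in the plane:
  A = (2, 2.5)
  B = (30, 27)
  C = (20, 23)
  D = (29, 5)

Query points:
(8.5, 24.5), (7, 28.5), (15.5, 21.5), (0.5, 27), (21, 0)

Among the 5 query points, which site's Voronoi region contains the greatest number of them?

(8.5, 24.5) — d² to each: A:526.25, B:468.5, C:134.5, D:800.5 → nearest is C
(7, 28.5) — d² to each: A:701, B:531.25, C:199.25, D:1036.25 → nearest is C
(15.5, 21.5) — d² to each: A:543.25, B:240.5, C:22.5, D:454.5 → nearest is C
(0.5, 27) — d² to each: A:602.5, B:870.25, C:396.25, D:1296.25 → nearest is C
(21, 0) — d² to each: A:367.25, B:810, C:530, D:89 → nearest is D
Tally — C:4, D:1. C captures the most (4).

C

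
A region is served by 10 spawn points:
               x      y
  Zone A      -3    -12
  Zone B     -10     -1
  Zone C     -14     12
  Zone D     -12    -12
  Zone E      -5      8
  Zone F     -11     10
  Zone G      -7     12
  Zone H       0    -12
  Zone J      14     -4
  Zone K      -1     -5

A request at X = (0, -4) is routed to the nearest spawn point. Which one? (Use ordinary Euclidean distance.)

Zone K

Compare squared distances (the ordering matches that of the actual distances):
d²(X, Zone A) = (0−(-3))² + (-4−(-12))² = 9 + 64 = 73
d²(X, Zone B) = (0−(-10))² + (-4−(-1))² = 100 + 9 = 109
d²(X, Zone C) = (0−(-14))² + (-4−12)² = 196 + 256 = 452
d²(X, Zone D) = (0−(-12))² + (-4−(-12))² = 144 + 64 = 208
d²(X, Zone E) = (0−(-5))² + (-4−8)² = 25 + 144 = 169
d²(X, Zone F) = (0−(-11))² + (-4−10)² = 121 + 196 = 317
d²(X, Zone G) = (0−(-7))² + (-4−12)² = 49 + 256 = 305
d²(X, Zone H) = (0−0)² + (-4−(-12))² = 0 + 64 = 64
d²(X, Zone J) = (0−14)² + (-4−(-4))² = 196 + 0 = 196
d²(X, Zone K) = (0−(-1))² + (-4−(-5))² = 1 + 1 = 2
Zone K is nearest.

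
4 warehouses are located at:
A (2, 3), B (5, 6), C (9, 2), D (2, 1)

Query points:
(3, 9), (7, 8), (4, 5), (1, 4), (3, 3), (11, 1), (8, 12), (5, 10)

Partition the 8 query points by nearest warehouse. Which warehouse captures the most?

(3, 9) — d² to each: A:37, B:13, C:85, D:65 → nearest is B
(7, 8) — d² to each: A:50, B:8, C:40, D:74 → nearest is B
(4, 5) — d² to each: A:8, B:2, C:34, D:20 → nearest is B
(1, 4) — d² to each: A:2, B:20, C:68, D:10 → nearest is A
(3, 3) — d² to each: A:1, B:13, C:37, D:5 → nearest is A
(11, 1) — d² to each: A:85, B:61, C:5, D:81 → nearest is C
(8, 12) — d² to each: A:117, B:45, C:101, D:157 → nearest is B
(5, 10) — d² to each: A:58, B:16, C:80, D:90 → nearest is B
Tally — A:2, B:5, C:1. B captures the most (5).

B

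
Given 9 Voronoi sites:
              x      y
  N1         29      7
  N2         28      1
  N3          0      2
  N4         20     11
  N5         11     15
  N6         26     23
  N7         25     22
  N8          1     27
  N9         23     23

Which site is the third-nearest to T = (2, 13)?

Since √ is increasing, it suffices to compare squared distances:
|TN1|² = 729 + 36 = 765
|TN2|² = 676 + 144 = 820
|TN3|² = 4 + 121 = 125
|TN4|² = 324 + 4 = 328
|TN5|² = 81 + 4 = 85
|TN6|² = 576 + 100 = 676
|TN7|² = 529 + 81 = 610
|TN8|² = 1 + 196 = 197
|TN9|² = 441 + 100 = 541
Sorted ascending: N5, N3, N8, N4, … — the third-nearest is N8.

N8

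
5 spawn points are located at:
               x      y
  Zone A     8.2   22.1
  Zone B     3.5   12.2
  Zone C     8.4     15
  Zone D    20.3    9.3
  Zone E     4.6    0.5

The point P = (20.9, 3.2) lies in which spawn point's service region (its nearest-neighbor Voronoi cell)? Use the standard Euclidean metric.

Since √ is increasing, it suffices to compare squared distances:
d²(P, Zone A) = (20.9−8.2)² + (3.2−22.1)² = 161.29 + 357.21 = 518.5
d²(P, Zone B) = (20.9−3.5)² + (3.2−12.2)² = 302.76 + 81 = 383.76
d²(P, Zone C) = (20.9−8.4)² + (3.2−15)² = 156.25 + 139.24 = 295.49
d²(P, Zone D) = (20.9−20.3)² + (3.2−9.3)² = 0.36 + 37.21 = 37.57
d²(P, Zone E) = (20.9−4.6)² + (3.2−0.5)² = 265.69 + 7.29 = 272.98
Zone D is nearest.

Zone D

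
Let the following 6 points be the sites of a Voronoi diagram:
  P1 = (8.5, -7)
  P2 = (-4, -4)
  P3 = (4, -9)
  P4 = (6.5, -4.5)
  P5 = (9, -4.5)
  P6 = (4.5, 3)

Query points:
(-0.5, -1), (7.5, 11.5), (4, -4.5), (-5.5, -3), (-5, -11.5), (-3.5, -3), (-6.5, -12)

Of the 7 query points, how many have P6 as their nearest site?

1

(-0.5, -1) — d² to each: P1:117, P2:21.25, P3:84.25, P4:61.25, P5:102.5, P6:41 → nearest is P2
(7.5, 11.5) — d² to each: P1:343.25, P2:372.5, P3:432.5, P4:257, P5:258.25, P6:81.25 → nearest is P6
(4, -4.5) — d² to each: P1:26.5, P2:64.25, P3:20.25, P4:6.25, P5:25, P6:56.5 → nearest is P4
(-5.5, -3) — d² to each: P1:212, P2:3.25, P3:126.25, P4:146.25, P5:212.5, P6:136 → nearest is P2
(-5, -11.5) — d² to each: P1:202.5, P2:57.25, P3:87.25, P4:181.25, P5:245, P6:300.5 → nearest is P2
(-3.5, -3) — d² to each: P1:160, P2:1.25, P3:92.25, P4:102.25, P5:158.5, P6:100 → nearest is P2
(-6.5, -12) — d² to each: P1:250, P2:70.25, P3:119.25, P4:225.25, P5:296.5, P6:346 → nearest is P2
1 of the 7 points has P6 as nearest.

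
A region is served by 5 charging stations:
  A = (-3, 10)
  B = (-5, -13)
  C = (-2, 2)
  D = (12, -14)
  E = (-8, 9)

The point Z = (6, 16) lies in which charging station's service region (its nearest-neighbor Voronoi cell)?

Compare squared distances (the ordering matches that of the actual distances):
|ZA|² = (6−(-3))² + (16−10)² = 81 + 36 = 117
|ZB|² = (6−(-5))² + (16−(-13))² = 121 + 841 = 962
|ZC|² = (6−(-2))² + (16−2)² = 64 + 196 = 260
|ZD|² = (6−12)² + (16−(-14))² = 36 + 900 = 936
|ZE|² = (6−(-8))² + (16−9)² = 196 + 49 = 245
A is nearest.

A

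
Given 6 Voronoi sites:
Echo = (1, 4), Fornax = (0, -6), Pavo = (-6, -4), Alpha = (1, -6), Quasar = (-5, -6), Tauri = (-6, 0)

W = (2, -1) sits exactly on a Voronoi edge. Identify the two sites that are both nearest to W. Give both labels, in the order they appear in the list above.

Squared distances from W to each site:
d²(W, Echo) = (2−1)² + (-1−4)² = 1 + 25 = 26
d²(W, Fornax) = (2−0)² + (-1−(-6))² = 4 + 25 = 29
d²(W, Pavo) = (2−(-6))² + (-1−(-4))² = 64 + 9 = 73
d²(W, Alpha) = (2−1)² + (-1−(-6))² = 1 + 25 = 26
d²(W, Quasar) = (2−(-5))² + (-1−(-6))² = 49 + 25 = 74
d²(W, Tauri) = (2−(-6))² + (-1−0)² = 64 + 1 = 65
W is equidistant from Echo and Alpha (both at squared distance 26), and every other site is strictly farther — so W lies on the Echo–Alpha Voronoi edge.

Echo and Alpha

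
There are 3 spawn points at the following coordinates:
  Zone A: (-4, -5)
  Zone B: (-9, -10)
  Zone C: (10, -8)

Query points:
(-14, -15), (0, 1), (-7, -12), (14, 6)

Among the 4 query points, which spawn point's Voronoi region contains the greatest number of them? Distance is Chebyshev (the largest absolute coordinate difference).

Zone B

(-14, -15) — d to each: Zone A:10, Zone B:5, Zone C:24 → nearest is Zone B
(0, 1) — d to each: Zone A:6, Zone B:11, Zone C:10 → nearest is Zone A
(-7, -12) — d to each: Zone A:7, Zone B:2, Zone C:17 → nearest is Zone B
(14, 6) — d to each: Zone A:18, Zone B:23, Zone C:14 → nearest is Zone C
Tally — Zone A:1, Zone B:2, Zone C:1. Zone B captures the most (2).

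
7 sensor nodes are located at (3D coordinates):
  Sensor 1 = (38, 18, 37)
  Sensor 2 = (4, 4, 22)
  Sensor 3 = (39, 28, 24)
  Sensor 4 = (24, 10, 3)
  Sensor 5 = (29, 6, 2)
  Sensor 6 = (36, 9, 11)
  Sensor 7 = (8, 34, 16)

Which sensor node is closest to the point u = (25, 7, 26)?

Squared Euclidean distances:
d²(u, Sensor 1) = 169 + 121 + 121 = 411
d²(u, Sensor 2) = 441 + 9 + 16 = 466
d²(u, Sensor 3) = 196 + 441 + 4 = 641
d²(u, Sensor 4) = 1 + 9 + 529 = 539
d²(u, Sensor 5) = 16 + 1 + 576 = 593
d²(u, Sensor 6) = 121 + 4 + 225 = 350
d²(u, Sensor 7) = 289 + 729 + 100 = 1118
Sensor 6 is nearest.

Sensor 6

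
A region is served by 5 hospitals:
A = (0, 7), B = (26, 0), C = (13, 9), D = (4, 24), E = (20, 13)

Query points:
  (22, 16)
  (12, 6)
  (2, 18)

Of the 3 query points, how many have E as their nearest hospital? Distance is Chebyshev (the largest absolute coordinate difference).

(22, 16) — d to each: A:22, B:16, C:9, D:18, E:3 → nearest is E
(12, 6) — d to each: A:12, B:14, C:3, D:18, E:8 → nearest is C
(2, 18) — d to each: A:11, B:24, C:11, D:6, E:18 → nearest is D
1 of the 3 points has E as nearest.

1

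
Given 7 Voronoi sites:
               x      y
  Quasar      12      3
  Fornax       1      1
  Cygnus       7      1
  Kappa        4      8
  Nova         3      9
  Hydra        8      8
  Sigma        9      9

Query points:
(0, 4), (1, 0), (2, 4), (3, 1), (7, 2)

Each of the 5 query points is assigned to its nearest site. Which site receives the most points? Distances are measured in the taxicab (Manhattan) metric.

Fornax

(0, 4) — d to each: Quasar:13, Fornax:4, Cygnus:10, Kappa:8, Nova:8, Hydra:12, Sigma:14 → nearest is Fornax
(1, 0) — d to each: Quasar:14, Fornax:1, Cygnus:7, Kappa:11, Nova:11, Hydra:15, Sigma:17 → nearest is Fornax
(2, 4) — d to each: Quasar:11, Fornax:4, Cygnus:8, Kappa:6, Nova:6, Hydra:10, Sigma:12 → nearest is Fornax
(3, 1) — d to each: Quasar:11, Fornax:2, Cygnus:4, Kappa:8, Nova:8, Hydra:12, Sigma:14 → nearest is Fornax
(7, 2) — d to each: Quasar:6, Fornax:7, Cygnus:1, Kappa:9, Nova:11, Hydra:7, Sigma:9 → nearest is Cygnus
Tally — Fornax:4, Cygnus:1. Fornax captures the most (4).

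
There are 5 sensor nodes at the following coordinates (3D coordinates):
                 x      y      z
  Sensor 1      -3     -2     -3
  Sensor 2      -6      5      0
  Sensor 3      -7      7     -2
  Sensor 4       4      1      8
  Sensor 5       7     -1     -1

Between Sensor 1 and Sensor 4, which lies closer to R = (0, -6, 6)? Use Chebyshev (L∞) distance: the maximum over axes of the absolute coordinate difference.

d(R, Sensor 1) = max(3, 4, 9) = 9
d(R, Sensor 4) = max(4, 7, 2) = 7
9 > 7, so Sensor 4 is closer.

Sensor 4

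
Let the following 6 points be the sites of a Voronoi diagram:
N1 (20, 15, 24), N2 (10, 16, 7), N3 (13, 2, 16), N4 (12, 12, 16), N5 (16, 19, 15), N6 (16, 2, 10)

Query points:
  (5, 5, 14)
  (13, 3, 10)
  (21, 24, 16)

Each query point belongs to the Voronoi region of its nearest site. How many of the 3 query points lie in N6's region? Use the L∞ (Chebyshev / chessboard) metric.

1

(5, 5, 14) — d to each: N1:15, N2:11, N3:8, N4:7, N5:14, N6:11 → nearest is N4
(13, 3, 10) — d to each: N1:14, N2:13, N3:6, N4:9, N5:16, N6:3 → nearest is N6
(21, 24, 16) — d to each: N1:9, N2:11, N3:22, N4:12, N5:5, N6:22 → nearest is N5
1 of the 3 points has N6 as nearest.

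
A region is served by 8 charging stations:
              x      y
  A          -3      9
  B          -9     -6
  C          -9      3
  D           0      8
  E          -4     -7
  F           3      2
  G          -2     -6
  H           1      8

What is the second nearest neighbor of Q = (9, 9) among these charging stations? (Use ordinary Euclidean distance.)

Since √ is increasing, it suffices to compare squared distances:
|QA|² = (9−(-3))² + (9−9)² = 144 + 0 = 144
|QB|² = (9−(-9))² + (9−(-6))² = 324 + 225 = 549
|QC|² = (9−(-9))² + (9−3)² = 324 + 36 = 360
|QD|² = (9−0)² + (9−8)² = 81 + 1 = 82
|QE|² = (9−(-4))² + (9−(-7))² = 169 + 256 = 425
|QF|² = (9−3)² + (9−2)² = 36 + 49 = 85
|QG|² = (9−(-2))² + (9−(-6))² = 121 + 225 = 346
|QH|² = (9−1)² + (9−8)² = 64 + 1 = 65
Sorted ascending: H, D, F, … — the second-nearest is D.

D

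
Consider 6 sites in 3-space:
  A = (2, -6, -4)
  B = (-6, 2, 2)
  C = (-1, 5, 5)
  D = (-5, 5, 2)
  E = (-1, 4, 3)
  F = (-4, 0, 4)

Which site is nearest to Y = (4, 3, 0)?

E

Since √ is increasing, it suffices to compare squared distances:
|YA|² = (4−2)² + (3−(-6))² + (0−(-4))² = 4 + 81 + 16 = 101
|YB|² = (4−(-6))² + (3−2)² + (0−2)² = 100 + 1 + 4 = 105
|YC|² = (4−(-1))² + (3−5)² + (0−5)² = 25 + 4 + 25 = 54
|YD|² = (4−(-5))² + (3−5)² + (0−2)² = 81 + 4 + 4 = 89
|YE|² = (4−(-1))² + (3−4)² + (0−3)² = 25 + 1 + 9 = 35
|YF|² = (4−(-4))² + (3−0)² + (0−4)² = 64 + 9 + 16 = 89
The smallest is to E, so Y lies in the Voronoi region of E.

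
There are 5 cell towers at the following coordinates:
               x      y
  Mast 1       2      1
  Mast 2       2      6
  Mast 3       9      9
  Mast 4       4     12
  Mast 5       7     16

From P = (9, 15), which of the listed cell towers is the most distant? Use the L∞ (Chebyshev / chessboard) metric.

Mast 1

d(P, Mast 1) = max(7, 14) = 14
d(P, Mast 2) = max(7, 9) = 9
d(P, Mast 3) = max(0, 6) = 6
d(P, Mast 4) = max(5, 3) = 5
d(P, Mast 5) = max(2, 1) = 2
The largest is to Mast 1.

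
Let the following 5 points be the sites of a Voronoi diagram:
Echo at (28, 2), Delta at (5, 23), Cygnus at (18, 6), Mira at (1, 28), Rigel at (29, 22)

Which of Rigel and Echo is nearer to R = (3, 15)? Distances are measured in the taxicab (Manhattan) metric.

d(R, Rigel) = |3−29| + |15−22| = 26 + 7 = 33
d(R, Echo) = |3−28| + |15−2| = 25 + 13 = 38
33 < 38, so Rigel is closer.

Rigel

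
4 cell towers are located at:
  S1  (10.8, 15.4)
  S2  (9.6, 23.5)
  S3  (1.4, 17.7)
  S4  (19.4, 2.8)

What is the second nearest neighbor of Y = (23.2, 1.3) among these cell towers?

S1

Compare squared distances (the ordering matches that of the actual distances):
|YS1|² = 153.76 + 198.81 = 352.57
|YS2|² = 184.96 + 492.84 = 677.8
|YS3|² = 475.24 + 268.96 = 744.2
|YS4|² = 14.44 + 2.25 = 16.69
Sorted ascending: S4, S1, S2, … — the second-nearest is S1.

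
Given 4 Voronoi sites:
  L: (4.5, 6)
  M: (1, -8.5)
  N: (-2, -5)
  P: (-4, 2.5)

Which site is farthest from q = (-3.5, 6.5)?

M

Squared Euclidean distances:
|qL|² = (-3.5−4.5)² + (6.5−6)² = 64 + 0.25 = 64.25
|qM|² = (-3.5−1)² + (6.5−(-8.5))² = 20.25 + 225 = 245.25
|qN|² = (-3.5−(-2))² + (6.5−(-5))² = 2.25 + 132.25 = 134.5
|qP|² = (-3.5−(-4))² + (6.5−2.5)² = 0.25 + 16 = 16.25
The largest is to M.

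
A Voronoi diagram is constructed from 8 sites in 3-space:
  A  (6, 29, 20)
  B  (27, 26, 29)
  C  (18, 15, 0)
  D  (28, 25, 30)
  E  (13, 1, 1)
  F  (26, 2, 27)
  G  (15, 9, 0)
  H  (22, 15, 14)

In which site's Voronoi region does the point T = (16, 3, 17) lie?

H

Squared Euclidean distances:
|TA|² = (16−6)² + (3−29)² + (17−20)² = 100 + 676 + 9 = 785
|TB|² = (16−27)² + (3−26)² + (17−29)² = 121 + 529 + 144 = 794
|TC|² = (16−18)² + (3−15)² + (17−0)² = 4 + 144 + 289 = 437
|TD|² = (16−28)² + (3−25)² + (17−30)² = 144 + 484 + 169 = 797
|TE|² = (16−13)² + (3−1)² + (17−1)² = 9 + 4 + 256 = 269
|TF|² = (16−26)² + (3−2)² + (17−27)² = 100 + 1 + 100 = 201
|TG|² = (16−15)² + (3−9)² + (17−0)² = 1 + 36 + 289 = 326
|TH|² = (16−22)² + (3−15)² + (17−14)² = 36 + 144 + 9 = 189
H is nearest.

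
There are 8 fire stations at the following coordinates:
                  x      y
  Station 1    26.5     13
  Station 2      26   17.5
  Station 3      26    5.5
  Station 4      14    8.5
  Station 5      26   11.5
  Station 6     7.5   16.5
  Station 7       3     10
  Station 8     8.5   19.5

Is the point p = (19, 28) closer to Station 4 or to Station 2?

Compare squared distances:
d²(p, Station 4) = (19−14)² + (28−8.5)² = 25 + 380.25 = 405.25
d²(p, Station 2) = (19−26)² + (28−17.5)² = 49 + 110.25 = 159.25
405.25 > 159.25, so Station 2 is closer.

Station 2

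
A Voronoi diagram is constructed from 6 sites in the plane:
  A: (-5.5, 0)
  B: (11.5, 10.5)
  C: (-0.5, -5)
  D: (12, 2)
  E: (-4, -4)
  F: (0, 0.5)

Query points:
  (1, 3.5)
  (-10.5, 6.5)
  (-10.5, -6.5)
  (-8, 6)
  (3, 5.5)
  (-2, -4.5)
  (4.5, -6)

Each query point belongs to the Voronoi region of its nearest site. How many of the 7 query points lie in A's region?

(1, 3.5) — d² to each: A:54.5, B:159.25, C:74.5, D:123.25, E:81.25, F:10 → nearest is F
(-10.5, 6.5) — d² to each: A:67.25, B:500, C:232.25, D:526.5, E:152.5, F:146.25 → nearest is A
(-10.5, -6.5) — d² to each: A:67.25, B:773, C:102.25, D:578.5, E:48.5, F:159.25 → nearest is E
(-8, 6) — d² to each: A:42.25, B:400.5, C:177.25, D:416, E:116, F:94.25 → nearest is A
(3, 5.5) — d² to each: A:102.5, B:97.25, C:122.5, D:93.25, E:139.25, F:34 → nearest is F
(-2, -4.5) — d² to each: A:32.5, B:407.25, C:2.5, D:238.25, E:4.25, F:29 → nearest is C
(4.5, -6) — d² to each: A:136, B:321.25, C:26, D:120.25, E:76.25, F:62.5 → nearest is C
2 of the 7 points have A as nearest.

2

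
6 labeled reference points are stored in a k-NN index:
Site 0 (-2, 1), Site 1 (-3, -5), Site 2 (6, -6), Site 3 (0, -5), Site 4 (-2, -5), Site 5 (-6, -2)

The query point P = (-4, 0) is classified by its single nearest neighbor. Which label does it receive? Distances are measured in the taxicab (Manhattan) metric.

d(P, Site 0) = |-4−(-2)| + |0−1| = 2 + 1 = 3
d(P, Site 1) = |-4−(-3)| + |0−(-5)| = 1 + 5 = 6
d(P, Site 2) = |-4−6| + |0−(-6)| = 10 + 6 = 16
d(P, Site 3) = |-4−0| + |0−(-5)| = 4 + 5 = 9
d(P, Site 4) = |-4−(-2)| + |0−(-5)| = 2 + 5 = 7
d(P, Site 5) = |-4−(-6)| + |0−(-2)| = 2 + 2 = 4
Site 0 is nearest.

Site 0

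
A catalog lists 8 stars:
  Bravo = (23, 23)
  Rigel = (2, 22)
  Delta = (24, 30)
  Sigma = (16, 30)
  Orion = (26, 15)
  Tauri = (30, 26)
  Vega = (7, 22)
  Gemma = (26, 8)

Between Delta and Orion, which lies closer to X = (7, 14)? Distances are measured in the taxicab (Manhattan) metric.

Orion

d(X, Delta) = |7−24| + |14−30| = 17 + 16 = 33
d(X, Orion) = |7−26| + |14−15| = 19 + 1 = 20
33 > 20, so Orion is closer.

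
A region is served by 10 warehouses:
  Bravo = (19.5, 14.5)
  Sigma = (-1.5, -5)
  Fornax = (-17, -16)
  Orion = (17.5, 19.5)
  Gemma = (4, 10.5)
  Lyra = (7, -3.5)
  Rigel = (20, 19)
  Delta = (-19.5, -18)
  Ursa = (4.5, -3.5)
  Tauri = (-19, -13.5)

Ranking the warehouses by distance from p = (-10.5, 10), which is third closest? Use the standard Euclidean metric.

Compare squared distances (the ordering matches that of the actual distances):
d²(p, Bravo) = (-10.5−19.5)² + (10−14.5)² = 900 + 20.25 = 920.25
d²(p, Sigma) = (-10.5−(-1.5))² + (10−(-5))² = 81 + 225 = 306
d²(p, Fornax) = (-10.5−(-17))² + (10−(-16))² = 42.25 + 676 = 718.25
d²(p, Orion) = (-10.5−17.5)² + (10−19.5)² = 784 + 90.25 = 874.25
d²(p, Gemma) = (-10.5−4)² + (10−10.5)² = 210.25 + 0.25 = 210.5
d²(p, Lyra) = (-10.5−7)² + (10−(-3.5))² = 306.25 + 182.25 = 488.5
d²(p, Rigel) = (-10.5−20)² + (10−19)² = 930.25 + 81 = 1011.25
d²(p, Delta) = (-10.5−(-19.5))² + (10−(-18))² = 81 + 784 = 865
d²(p, Ursa) = (-10.5−4.5)² + (10−(-3.5))² = 225 + 182.25 = 407.25
d²(p, Tauri) = (-10.5−(-19))² + (10−(-13.5))² = 72.25 + 552.25 = 624.5
Sorted ascending: Gemma, Sigma, Ursa, Lyra, … — the third-nearest is Ursa.

Ursa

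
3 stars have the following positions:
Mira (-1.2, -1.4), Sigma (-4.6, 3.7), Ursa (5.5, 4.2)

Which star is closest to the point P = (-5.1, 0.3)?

Sigma

Since √ is increasing, it suffices to compare squared distances:
d²(P, Mira) = (-5.1−(-1.2))² + (0.3−(-1.4))² = 15.21 + 2.89 = 18.1
d²(P, Sigma) = (-5.1−(-4.6))² + (0.3−3.7)² = 0.25 + 11.56 = 11.81
d²(P, Ursa) = (-5.1−5.5)² + (0.3−4.2)² = 112.36 + 15.21 = 127.57
The smallest is to Sigma, so P lies in the Voronoi region of Sigma.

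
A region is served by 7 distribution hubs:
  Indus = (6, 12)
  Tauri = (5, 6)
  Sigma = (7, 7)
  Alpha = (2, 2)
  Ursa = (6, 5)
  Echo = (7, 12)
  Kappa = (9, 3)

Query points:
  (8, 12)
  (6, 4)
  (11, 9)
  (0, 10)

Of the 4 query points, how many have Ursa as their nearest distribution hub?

1

(8, 12) — d² to each: Indus:4, Tauri:45, Sigma:26, Alpha:136, Ursa:53, Echo:1, Kappa:82 → nearest is Echo
(6, 4) — d² to each: Indus:64, Tauri:5, Sigma:10, Alpha:20, Ursa:1, Echo:65, Kappa:10 → nearest is Ursa
(11, 9) — d² to each: Indus:34, Tauri:45, Sigma:20, Alpha:130, Ursa:41, Echo:25, Kappa:40 → nearest is Sigma
(0, 10) — d² to each: Indus:40, Tauri:41, Sigma:58, Alpha:68, Ursa:61, Echo:53, Kappa:130 → nearest is Indus
1 of the 4 points has Ursa as nearest.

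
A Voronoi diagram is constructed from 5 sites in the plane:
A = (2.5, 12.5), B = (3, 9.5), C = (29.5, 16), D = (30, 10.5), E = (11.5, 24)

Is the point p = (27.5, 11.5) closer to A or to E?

Compare squared distances:
|pA|² = (27.5−2.5)² + (11.5−12.5)² = 625 + 1 = 626
|pE|² = (27.5−11.5)² + (11.5−24)² = 256 + 156.25 = 412.25
626 > 412.25, so E is closer.

E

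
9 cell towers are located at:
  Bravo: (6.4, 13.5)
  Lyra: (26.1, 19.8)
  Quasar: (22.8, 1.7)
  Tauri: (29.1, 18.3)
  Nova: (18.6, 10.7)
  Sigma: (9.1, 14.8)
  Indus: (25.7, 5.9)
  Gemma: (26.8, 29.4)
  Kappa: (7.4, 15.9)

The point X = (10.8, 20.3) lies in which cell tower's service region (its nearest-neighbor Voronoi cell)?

Kappa

Squared Euclidean distances:
d²(X, Bravo) = (10.8−6.4)² + (20.3−13.5)² = 19.36 + 46.24 = 65.6
d²(X, Lyra) = (10.8−26.1)² + (20.3−19.8)² = 234.09 + 0.25 = 234.34
d²(X, Quasar) = (10.8−22.8)² + (20.3−1.7)² = 144 + 345.96 = 489.96
d²(X, Tauri) = (10.8−29.1)² + (20.3−18.3)² = 334.89 + 4 = 338.89
d²(X, Nova) = (10.8−18.6)² + (20.3−10.7)² = 60.84 + 92.16 = 153
d²(X, Sigma) = (10.8−9.1)² + (20.3−14.8)² = 2.89 + 30.25 = 33.14
d²(X, Indus) = (10.8−25.7)² + (20.3−5.9)² = 222.01 + 207.36 = 429.37
d²(X, Gemma) = (10.8−26.8)² + (20.3−29.4)² = 256 + 82.81 = 338.81
d²(X, Kappa) = (10.8−7.4)² + (20.3−15.9)² = 11.56 + 19.36 = 30.92
Kappa is nearest.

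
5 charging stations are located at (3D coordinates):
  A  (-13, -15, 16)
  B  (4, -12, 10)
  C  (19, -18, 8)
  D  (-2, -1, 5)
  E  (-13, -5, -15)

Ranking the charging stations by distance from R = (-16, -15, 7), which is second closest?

D

Since √ is increasing, it suffices to compare squared distances:
|RA|² = (-16−(-13))² + (-15−(-15))² + (7−16)² = 9 + 0 + 81 = 90
|RB|² = (-16−4)² + (-15−(-12))² + (7−10)² = 400 + 9 + 9 = 418
|RC|² = (-16−19)² + (-15−(-18))² + (7−8)² = 1225 + 9 + 1 = 1235
|RD|² = (-16−(-2))² + (-15−(-1))² + (7−5)² = 196 + 196 + 4 = 396
|RE|² = (-16−(-13))² + (-15−(-5))² + (7−(-15))² = 9 + 100 + 484 = 593
Sorted ascending: A, D, B, … — the second-nearest is D.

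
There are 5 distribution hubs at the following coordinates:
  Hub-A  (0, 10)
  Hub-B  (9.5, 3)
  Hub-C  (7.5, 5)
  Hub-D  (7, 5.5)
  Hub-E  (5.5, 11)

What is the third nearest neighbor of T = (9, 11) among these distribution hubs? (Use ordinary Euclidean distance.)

Since √ is increasing, it suffices to compare squared distances:
d²(T, Hub-A) = (9−0)² + (11−10)² = 81 + 1 = 82
d²(T, Hub-B) = (9−9.5)² + (11−3)² = 0.25 + 64 = 64.25
d²(T, Hub-C) = (9−7.5)² + (11−5)² = 2.25 + 36 = 38.25
d²(T, Hub-D) = (9−7)² + (11−5.5)² = 4 + 30.25 = 34.25
d²(T, Hub-E) = (9−5.5)² + (11−11)² = 12.25 + 0 = 12.25
Sorted ascending: Hub-E, Hub-D, Hub-C, Hub-B, … — the third-nearest is Hub-C.

Hub-C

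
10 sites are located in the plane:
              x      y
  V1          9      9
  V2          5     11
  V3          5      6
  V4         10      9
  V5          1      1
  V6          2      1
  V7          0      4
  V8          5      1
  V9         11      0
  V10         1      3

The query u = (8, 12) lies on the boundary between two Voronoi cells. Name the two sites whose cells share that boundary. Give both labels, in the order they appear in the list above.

V1 and V2

Squared distances from u to each site:
|uV1|² = 1 + 9 = 10
|uV2|² = 9 + 1 = 10
|uV3|² = 9 + 36 = 45
|uV4|² = 4 + 9 = 13
|uV5|² = 49 + 121 = 170
|uV6|² = 36 + 121 = 157
|uV7|² = 64 + 64 = 128
|uV8|² = 9 + 121 = 130
|uV9|² = 9 + 144 = 153
d²(u, V10) = 49 + 81 = 130
u is equidistant from V1 and V2 (both at squared distance 10), and every other site is strictly farther — so u lies on the V1–V2 Voronoi edge.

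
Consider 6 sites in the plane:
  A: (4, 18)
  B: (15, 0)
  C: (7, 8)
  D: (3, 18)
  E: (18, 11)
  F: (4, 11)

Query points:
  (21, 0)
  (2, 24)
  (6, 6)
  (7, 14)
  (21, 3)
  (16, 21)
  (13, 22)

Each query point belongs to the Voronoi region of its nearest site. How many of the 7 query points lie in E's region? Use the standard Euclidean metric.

1

(21, 0) — d² to each: A:613, B:36, C:260, D:648, E:130, F:410 → nearest is B
(2, 24) — d² to each: A:40, B:745, C:281, D:37, E:425, F:173 → nearest is D
(6, 6) — d² to each: A:148, B:117, C:5, D:153, E:169, F:29 → nearest is C
(7, 14) — d² to each: A:25, B:260, C:36, D:32, E:130, F:18 → nearest is F
(21, 3) — d² to each: A:514, B:45, C:221, D:549, E:73, F:353 → nearest is B
(16, 21) — d² to each: A:153, B:442, C:250, D:178, E:104, F:244 → nearest is E
(13, 22) — d² to each: A:97, B:488, C:232, D:116, E:146, F:202 → nearest is A
1 of the 7 points has E as nearest.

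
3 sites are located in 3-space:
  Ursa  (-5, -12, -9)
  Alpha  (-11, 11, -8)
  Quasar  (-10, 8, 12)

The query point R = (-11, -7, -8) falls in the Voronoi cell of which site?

Squared Euclidean distances:
d²(R, Ursa) = (-11−(-5))² + (-7−(-12))² + (-8−(-9))² = 36 + 25 + 1 = 62
d²(R, Alpha) = (-11−(-11))² + (-7−11)² + (-8−(-8))² = 0 + 324 + 0 = 324
d²(R, Quasar) = (-11−(-10))² + (-7−8)² + (-8−12)² = 1 + 225 + 400 = 626
The smallest is to Ursa, so R lies in the Voronoi region of Ursa.

Ursa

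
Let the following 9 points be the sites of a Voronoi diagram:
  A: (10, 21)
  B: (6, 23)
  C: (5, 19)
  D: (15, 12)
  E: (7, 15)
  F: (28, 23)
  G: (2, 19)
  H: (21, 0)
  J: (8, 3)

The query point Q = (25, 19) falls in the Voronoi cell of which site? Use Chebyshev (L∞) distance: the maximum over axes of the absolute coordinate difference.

F

d(Q,A) = max(15, 2) = 15
d(Q,B) = max(19, 4) = 19
d(Q,C) = max(20, 0) = 20
d(Q,D) = max(10, 7) = 10
d(Q,E) = max(18, 4) = 18
d(Q,F) = max(3, 4) = 4
d(Q,G) = max(23, 0) = 23
d(Q,H) = max(4, 19) = 19
d(Q,J) = max(17, 16) = 17
The smallest is to F, so Q lies in the Voronoi region of F.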